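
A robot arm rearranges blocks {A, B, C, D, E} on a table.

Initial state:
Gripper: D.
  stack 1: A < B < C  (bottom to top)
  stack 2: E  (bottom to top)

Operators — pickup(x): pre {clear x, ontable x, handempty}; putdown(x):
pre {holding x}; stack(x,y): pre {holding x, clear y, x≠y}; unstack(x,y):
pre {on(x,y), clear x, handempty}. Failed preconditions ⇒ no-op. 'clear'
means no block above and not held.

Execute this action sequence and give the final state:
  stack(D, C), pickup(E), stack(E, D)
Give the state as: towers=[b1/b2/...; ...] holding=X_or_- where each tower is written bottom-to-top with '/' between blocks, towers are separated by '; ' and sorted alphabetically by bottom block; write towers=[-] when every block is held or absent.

step 1 (stack(D, C)): towers=[A/B/C/D; E] holding=-
step 2 (pickup(E)): towers=[A/B/C/D] holding=E
step 3 (stack(E, D)): towers=[A/B/C/D/E] holding=-

towers=[A/B/C/D/E] holding=-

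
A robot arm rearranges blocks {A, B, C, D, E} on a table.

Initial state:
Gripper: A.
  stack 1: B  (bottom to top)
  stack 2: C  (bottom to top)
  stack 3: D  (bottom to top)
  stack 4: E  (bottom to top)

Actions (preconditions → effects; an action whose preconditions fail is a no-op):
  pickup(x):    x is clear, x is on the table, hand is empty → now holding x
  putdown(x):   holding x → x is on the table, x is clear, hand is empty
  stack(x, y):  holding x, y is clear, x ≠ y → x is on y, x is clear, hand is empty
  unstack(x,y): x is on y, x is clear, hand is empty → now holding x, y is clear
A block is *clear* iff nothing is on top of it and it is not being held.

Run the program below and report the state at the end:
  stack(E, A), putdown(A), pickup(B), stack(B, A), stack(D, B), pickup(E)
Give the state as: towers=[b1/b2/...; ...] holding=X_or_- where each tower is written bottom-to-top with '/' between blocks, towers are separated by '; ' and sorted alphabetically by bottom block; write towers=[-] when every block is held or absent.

towers=[A/B; C; D] holding=E

step 1 (stack(E, A)) [no-op]: towers=[B; C; D; E] holding=A
step 2 (putdown(A)): towers=[A; B; C; D; E] holding=-
step 3 (pickup(B)): towers=[A; C; D; E] holding=B
step 4 (stack(B, A)): towers=[A/B; C; D; E] holding=-
step 5 (stack(D, B)) [no-op]: towers=[A/B; C; D; E] holding=-
step 6 (pickup(E)): towers=[A/B; C; D] holding=E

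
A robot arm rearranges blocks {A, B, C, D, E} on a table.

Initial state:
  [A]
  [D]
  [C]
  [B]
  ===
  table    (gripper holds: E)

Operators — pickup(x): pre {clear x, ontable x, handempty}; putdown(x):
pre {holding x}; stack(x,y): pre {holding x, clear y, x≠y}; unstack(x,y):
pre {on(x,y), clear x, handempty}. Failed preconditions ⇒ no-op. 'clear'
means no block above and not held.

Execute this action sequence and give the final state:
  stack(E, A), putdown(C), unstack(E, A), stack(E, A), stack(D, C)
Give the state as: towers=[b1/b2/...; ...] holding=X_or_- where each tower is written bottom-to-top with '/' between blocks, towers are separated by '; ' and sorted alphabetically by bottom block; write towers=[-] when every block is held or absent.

towers=[B/C/D/A/E] holding=-

step 1 (stack(E, A)): towers=[B/C/D/A/E] holding=-
step 2 (putdown(C)) [no-op]: towers=[B/C/D/A/E] holding=-
step 3 (unstack(E, A)): towers=[B/C/D/A] holding=E
step 4 (stack(E, A)): towers=[B/C/D/A/E] holding=-
step 5 (stack(D, C)) [no-op]: towers=[B/C/D/A/E] holding=-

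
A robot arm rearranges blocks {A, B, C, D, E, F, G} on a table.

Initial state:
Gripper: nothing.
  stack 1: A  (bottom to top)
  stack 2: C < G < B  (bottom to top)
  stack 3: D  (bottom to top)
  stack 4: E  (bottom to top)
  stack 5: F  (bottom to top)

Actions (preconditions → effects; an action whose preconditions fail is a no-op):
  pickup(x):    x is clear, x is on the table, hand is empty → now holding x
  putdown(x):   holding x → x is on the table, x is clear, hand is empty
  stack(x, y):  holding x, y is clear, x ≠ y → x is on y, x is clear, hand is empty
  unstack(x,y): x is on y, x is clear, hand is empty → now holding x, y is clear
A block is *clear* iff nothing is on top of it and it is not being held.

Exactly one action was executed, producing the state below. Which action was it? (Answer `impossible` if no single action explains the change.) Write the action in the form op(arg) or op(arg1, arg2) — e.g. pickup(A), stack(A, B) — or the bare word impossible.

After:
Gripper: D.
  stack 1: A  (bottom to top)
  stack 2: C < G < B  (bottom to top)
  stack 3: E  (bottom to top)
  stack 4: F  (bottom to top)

target: towers=[A; C/G/B; E; F] holding=D
     unstack(B, G) → towers=[A; C/G; D; E; F] holding=B
         pickup(F) → towers=[A; C/G/B; D; E] holding=F
         pickup(D) → towers=[A; C/G/B; E; F] holding=D  ← match
         pickup(A) → towers=[C/G/B; D; E; F] holding=A
         pickup(E) → towers=[A; C/G/B; D; F] holding=E

pickup(D)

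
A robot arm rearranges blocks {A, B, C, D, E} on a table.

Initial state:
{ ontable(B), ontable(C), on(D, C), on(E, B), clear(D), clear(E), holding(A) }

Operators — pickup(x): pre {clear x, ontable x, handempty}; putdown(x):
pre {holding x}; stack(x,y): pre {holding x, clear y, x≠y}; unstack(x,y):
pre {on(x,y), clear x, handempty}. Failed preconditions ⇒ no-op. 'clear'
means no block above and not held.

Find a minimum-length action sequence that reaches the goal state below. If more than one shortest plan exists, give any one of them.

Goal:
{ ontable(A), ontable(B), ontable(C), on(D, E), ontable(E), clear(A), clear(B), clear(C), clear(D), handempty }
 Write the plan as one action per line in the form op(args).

step 1 (putdown(A)): towers=[A; B/E; C/D] holding=-
step 2 (unstack(E, B)): towers=[A; B; C/D] holding=E
step 3 (putdown(E)): towers=[A; B; C/D; E] holding=-
step 4 (unstack(D, C)): towers=[A; B; C; E] holding=D
step 5 (stack(D, E)): towers=[A; B; C; E/D] holding=-
goal check: towers=[A; B; C; E/D] holding=- — reached (length 5, optimal by BFS)

putdown(A)
unstack(E, B)
putdown(E)
unstack(D, C)
stack(D, E)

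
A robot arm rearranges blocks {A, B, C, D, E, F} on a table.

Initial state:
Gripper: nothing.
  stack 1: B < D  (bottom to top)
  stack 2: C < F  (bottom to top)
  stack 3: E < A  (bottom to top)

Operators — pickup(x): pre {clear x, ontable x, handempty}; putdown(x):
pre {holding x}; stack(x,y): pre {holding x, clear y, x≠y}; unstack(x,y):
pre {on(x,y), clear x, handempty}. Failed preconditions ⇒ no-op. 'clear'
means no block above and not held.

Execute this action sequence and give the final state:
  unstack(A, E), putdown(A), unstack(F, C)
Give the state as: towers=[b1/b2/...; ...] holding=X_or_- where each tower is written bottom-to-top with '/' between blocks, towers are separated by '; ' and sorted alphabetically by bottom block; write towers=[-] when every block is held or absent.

step 1 (unstack(A, E)): towers=[B/D; C/F; E] holding=A
step 2 (putdown(A)): towers=[A; B/D; C/F; E] holding=-
step 3 (unstack(F, C)): towers=[A; B/D; C; E] holding=F

towers=[A; B/D; C; E] holding=F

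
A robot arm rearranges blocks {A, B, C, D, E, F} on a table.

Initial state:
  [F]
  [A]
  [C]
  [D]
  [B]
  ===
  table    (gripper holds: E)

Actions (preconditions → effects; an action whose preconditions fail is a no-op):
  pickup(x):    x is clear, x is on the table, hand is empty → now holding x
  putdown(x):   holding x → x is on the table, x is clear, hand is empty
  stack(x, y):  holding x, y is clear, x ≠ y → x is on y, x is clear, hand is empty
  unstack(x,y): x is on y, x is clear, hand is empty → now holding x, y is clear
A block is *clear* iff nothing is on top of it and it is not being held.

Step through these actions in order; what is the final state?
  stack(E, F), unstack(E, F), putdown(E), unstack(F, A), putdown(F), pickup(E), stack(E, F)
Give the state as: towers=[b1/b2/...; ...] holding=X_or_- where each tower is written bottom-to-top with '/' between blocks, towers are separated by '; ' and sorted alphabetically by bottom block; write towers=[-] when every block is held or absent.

towers=[B/D/C/A; F/E] holding=-

step 1 (stack(E, F)): towers=[B/D/C/A/F/E] holding=-
step 2 (unstack(E, F)): towers=[B/D/C/A/F] holding=E
step 3 (putdown(E)): towers=[B/D/C/A/F; E] holding=-
step 4 (unstack(F, A)): towers=[B/D/C/A; E] holding=F
step 5 (putdown(F)): towers=[B/D/C/A; E; F] holding=-
step 6 (pickup(E)): towers=[B/D/C/A; F] holding=E
step 7 (stack(E, F)): towers=[B/D/C/A; F/E] holding=-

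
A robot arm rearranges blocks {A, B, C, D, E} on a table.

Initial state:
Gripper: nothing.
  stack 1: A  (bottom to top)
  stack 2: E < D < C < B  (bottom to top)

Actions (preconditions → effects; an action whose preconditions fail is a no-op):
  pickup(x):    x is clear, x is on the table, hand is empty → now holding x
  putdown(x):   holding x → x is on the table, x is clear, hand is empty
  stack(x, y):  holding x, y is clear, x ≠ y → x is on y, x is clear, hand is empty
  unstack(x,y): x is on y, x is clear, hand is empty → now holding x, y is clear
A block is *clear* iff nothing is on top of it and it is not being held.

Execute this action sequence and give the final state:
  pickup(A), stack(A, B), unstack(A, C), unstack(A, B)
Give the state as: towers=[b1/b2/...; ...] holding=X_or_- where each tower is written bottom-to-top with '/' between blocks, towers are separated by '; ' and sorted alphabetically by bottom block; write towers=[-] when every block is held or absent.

step 1 (pickup(A)): towers=[E/D/C/B] holding=A
step 2 (stack(A, B)): towers=[E/D/C/B/A] holding=-
step 3 (unstack(A, C)) [no-op]: towers=[E/D/C/B/A] holding=-
step 4 (unstack(A, B)): towers=[E/D/C/B] holding=A

towers=[E/D/C/B] holding=A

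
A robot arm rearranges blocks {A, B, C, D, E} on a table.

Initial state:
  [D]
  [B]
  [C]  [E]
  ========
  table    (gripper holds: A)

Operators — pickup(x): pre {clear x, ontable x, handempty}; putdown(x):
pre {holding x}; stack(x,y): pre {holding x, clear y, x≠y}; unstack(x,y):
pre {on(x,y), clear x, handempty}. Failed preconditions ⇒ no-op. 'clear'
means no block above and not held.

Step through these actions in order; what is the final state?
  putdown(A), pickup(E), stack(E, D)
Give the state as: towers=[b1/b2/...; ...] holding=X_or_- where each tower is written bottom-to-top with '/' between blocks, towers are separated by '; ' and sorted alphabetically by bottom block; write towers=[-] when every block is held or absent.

step 1 (putdown(A)): towers=[A; C/B/D; E] holding=-
step 2 (pickup(E)): towers=[A; C/B/D] holding=E
step 3 (stack(E, D)): towers=[A; C/B/D/E] holding=-

towers=[A; C/B/D/E] holding=-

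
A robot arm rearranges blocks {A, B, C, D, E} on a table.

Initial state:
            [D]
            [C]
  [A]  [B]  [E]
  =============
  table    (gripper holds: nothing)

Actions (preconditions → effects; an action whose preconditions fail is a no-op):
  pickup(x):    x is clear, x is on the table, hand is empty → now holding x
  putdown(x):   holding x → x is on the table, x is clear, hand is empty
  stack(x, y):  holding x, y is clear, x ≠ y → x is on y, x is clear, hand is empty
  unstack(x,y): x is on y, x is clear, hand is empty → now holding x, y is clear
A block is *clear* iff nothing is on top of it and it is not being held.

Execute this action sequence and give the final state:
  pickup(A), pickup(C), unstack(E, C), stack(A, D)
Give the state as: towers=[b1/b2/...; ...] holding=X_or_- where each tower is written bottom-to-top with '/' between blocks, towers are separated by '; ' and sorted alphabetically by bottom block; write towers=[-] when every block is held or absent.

step 1 (pickup(A)): towers=[B; E/C/D] holding=A
step 2 (pickup(C)) [no-op]: towers=[B; E/C/D] holding=A
step 3 (unstack(E, C)) [no-op]: towers=[B; E/C/D] holding=A
step 4 (stack(A, D)): towers=[B; E/C/D/A] holding=-

towers=[B; E/C/D/A] holding=-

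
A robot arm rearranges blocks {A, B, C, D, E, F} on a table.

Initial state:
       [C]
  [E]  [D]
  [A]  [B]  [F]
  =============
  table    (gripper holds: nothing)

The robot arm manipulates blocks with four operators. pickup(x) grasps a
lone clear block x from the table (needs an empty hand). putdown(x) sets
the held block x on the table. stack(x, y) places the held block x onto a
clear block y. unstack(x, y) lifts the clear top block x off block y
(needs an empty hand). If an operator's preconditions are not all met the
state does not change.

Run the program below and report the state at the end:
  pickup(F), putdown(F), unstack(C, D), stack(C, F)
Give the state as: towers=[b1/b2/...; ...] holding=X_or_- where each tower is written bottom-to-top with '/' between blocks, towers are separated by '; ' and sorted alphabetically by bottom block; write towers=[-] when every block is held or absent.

step 1 (pickup(F)): towers=[A/E; B/D/C] holding=F
step 2 (putdown(F)): towers=[A/E; B/D/C; F] holding=-
step 3 (unstack(C, D)): towers=[A/E; B/D; F] holding=C
step 4 (stack(C, F)): towers=[A/E; B/D; F/C] holding=-

towers=[A/E; B/D; F/C] holding=-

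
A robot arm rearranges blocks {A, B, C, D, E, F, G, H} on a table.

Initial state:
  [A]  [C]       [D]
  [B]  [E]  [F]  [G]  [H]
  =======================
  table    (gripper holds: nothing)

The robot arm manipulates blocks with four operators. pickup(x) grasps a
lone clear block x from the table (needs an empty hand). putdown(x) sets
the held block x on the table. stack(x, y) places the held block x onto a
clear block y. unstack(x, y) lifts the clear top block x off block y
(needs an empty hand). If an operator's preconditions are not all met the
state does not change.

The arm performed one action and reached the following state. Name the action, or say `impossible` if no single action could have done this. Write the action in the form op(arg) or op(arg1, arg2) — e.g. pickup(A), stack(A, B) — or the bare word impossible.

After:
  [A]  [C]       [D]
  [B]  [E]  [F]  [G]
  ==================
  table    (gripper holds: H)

pickup(H)

target: towers=[B/A; E/C; F; G/D] holding=H
     unstack(A, B) → towers=[B; E/C; F; G/D; H] holding=A
         pickup(H) → towers=[B/A; E/C; F; G/D] holding=H  ← match
         pickup(F) → towers=[B/A; E/C; G/D; H] holding=F
     unstack(D, G) → towers=[B/A; E/C; F; G; H] holding=D
     unstack(C, E) → towers=[B/A; E; F; G/D; H] holding=C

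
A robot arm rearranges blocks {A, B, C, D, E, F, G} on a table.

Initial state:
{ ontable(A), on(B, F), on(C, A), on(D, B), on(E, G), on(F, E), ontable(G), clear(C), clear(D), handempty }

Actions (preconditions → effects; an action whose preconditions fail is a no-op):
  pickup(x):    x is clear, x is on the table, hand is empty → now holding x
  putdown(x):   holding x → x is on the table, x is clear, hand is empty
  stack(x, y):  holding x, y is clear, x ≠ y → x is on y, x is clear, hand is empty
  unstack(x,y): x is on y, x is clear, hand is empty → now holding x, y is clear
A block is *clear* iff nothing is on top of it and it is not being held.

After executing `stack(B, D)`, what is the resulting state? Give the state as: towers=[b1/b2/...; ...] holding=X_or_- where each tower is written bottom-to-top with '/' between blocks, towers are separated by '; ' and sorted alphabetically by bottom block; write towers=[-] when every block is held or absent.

towers=[A/C; G/E/F/B/D] holding=-

before: towers=[A/C; G/E/F/B/D] holding=-
pre[stack(B, D)]: holding(B) no, clear(D) yes, B≠D yes
holding(B) unmet → stack(B, D) is a no-op
after:  towers=[A/C; G/E/F/B/D] holding=-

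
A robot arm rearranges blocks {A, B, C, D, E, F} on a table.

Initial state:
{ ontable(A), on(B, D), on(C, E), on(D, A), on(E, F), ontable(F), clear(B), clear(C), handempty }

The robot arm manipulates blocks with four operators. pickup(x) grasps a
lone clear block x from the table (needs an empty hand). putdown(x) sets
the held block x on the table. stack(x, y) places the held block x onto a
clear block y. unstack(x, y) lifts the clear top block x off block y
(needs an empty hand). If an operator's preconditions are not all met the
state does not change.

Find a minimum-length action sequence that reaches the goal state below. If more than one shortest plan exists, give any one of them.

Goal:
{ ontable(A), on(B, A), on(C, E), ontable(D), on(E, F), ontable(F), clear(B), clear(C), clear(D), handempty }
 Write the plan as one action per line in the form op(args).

step 1 (unstack(B, D)): towers=[A/D; F/E/C] holding=B
step 2 (putdown(B)): towers=[A/D; B; F/E/C] holding=-
step 3 (unstack(D, A)): towers=[A; B; F/E/C] holding=D
step 4 (putdown(D)): towers=[A; B; D; F/E/C] holding=-
step 5 (pickup(B)): towers=[A; D; F/E/C] holding=B
step 6 (stack(B, A)): towers=[A/B; D; F/E/C] holding=-
goal check: towers=[A/B; D; F/E/C] holding=- — reached (length 6, optimal by BFS)

unstack(B, D)
putdown(B)
unstack(D, A)
putdown(D)
pickup(B)
stack(B, A)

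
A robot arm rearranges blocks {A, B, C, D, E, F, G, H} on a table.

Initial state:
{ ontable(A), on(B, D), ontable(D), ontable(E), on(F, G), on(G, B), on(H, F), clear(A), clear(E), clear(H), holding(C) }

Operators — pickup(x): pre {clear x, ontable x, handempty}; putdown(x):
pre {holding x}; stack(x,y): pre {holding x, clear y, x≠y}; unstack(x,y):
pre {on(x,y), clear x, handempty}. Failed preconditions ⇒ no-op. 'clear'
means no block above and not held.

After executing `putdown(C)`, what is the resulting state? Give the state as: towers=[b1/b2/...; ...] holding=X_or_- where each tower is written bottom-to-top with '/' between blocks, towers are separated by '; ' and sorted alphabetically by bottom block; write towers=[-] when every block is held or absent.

towers=[A; C; D/B/G/F/H; E] holding=-

before: towers=[A; D/B/G/F/H; E] holding=C
pre[putdown(C)]: holding(C) ok
all met → apply putdown(C)
after:  towers=[A; C; D/B/G/F/H; E] holding=-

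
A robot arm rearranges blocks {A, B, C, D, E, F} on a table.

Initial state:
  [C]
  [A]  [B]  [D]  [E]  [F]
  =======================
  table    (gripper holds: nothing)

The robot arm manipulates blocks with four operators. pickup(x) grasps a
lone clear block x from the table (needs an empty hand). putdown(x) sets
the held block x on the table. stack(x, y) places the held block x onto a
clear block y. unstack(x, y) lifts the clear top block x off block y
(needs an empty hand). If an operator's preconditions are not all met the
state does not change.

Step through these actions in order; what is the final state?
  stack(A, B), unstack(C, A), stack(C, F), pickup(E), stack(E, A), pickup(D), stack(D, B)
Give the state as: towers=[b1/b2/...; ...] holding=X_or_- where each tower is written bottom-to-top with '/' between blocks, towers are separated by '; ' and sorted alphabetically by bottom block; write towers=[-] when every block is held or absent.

step 1 (stack(A, B)) [no-op]: towers=[A/C; B; D; E; F] holding=-
step 2 (unstack(C, A)): towers=[A; B; D; E; F] holding=C
step 3 (stack(C, F)): towers=[A; B; D; E; F/C] holding=-
step 4 (pickup(E)): towers=[A; B; D; F/C] holding=E
step 5 (stack(E, A)): towers=[A/E; B; D; F/C] holding=-
step 6 (pickup(D)): towers=[A/E; B; F/C] holding=D
step 7 (stack(D, B)): towers=[A/E; B/D; F/C] holding=-

towers=[A/E; B/D; F/C] holding=-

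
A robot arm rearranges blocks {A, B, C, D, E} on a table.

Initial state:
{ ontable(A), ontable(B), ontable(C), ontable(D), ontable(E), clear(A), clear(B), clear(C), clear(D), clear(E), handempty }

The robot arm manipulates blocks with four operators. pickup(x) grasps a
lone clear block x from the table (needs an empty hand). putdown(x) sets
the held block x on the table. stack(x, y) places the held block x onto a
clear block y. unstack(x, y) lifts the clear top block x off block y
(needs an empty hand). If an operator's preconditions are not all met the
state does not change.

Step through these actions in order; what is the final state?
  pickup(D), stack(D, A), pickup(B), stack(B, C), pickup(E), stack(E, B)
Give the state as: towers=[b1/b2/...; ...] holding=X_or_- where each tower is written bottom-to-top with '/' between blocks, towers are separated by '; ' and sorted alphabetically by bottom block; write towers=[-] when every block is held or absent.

step 1 (pickup(D)): towers=[A; B; C; E] holding=D
step 2 (stack(D, A)): towers=[A/D; B; C; E] holding=-
step 3 (pickup(B)): towers=[A/D; C; E] holding=B
step 4 (stack(B, C)): towers=[A/D; C/B; E] holding=-
step 5 (pickup(E)): towers=[A/D; C/B] holding=E
step 6 (stack(E, B)): towers=[A/D; C/B/E] holding=-

towers=[A/D; C/B/E] holding=-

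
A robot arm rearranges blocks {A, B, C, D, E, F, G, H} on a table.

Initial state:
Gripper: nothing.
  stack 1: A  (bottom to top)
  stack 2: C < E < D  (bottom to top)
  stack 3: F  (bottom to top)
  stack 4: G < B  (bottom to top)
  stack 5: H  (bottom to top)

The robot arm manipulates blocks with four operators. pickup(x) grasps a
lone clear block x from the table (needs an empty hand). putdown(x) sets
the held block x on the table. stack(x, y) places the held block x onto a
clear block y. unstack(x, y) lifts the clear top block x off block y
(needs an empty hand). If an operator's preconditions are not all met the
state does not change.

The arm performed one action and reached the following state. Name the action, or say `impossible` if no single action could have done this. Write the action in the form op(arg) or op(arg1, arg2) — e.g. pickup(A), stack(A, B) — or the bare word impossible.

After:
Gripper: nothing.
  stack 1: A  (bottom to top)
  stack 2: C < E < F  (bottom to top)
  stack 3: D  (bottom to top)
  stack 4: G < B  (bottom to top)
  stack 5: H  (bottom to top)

impossible

target: towers=[A; C/E/F; D; G/B; H] holding=-
         pickup(A) → towers=[C/E/D; F; G/B; H] holding=A
         pickup(H) → towers=[A; C/E/D; F; G/B] holding=H
     unstack(B, G) → towers=[A; C/E/D; F; G; H] holding=B
         pickup(F) → towers=[A; C/E/D; G/B; H] holding=F
     unstack(D, E) → towers=[A; C/E; F; G/B; H] holding=D
none of the 5 applicable actions match → impossible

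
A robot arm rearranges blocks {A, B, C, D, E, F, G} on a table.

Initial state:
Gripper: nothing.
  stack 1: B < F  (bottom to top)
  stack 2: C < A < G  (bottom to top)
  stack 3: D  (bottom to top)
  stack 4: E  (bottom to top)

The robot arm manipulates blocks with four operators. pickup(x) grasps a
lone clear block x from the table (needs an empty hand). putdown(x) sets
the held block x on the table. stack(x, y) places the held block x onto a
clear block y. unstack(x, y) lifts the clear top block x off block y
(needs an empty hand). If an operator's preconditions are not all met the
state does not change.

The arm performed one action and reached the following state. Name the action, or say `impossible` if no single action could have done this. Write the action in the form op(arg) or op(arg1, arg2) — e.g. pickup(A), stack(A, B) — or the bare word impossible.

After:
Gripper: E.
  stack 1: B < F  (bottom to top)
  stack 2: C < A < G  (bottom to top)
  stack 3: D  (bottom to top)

target: towers=[B/F; C/A/G; D] holding=E
     unstack(F, B) → towers=[B; C/A/G; D; E] holding=F
     unstack(G, A) → towers=[B/F; C/A; D; E] holding=G
         pickup(D) → towers=[B/F; C/A/G; E] holding=D
         pickup(E) → towers=[B/F; C/A/G; D] holding=E  ← match

pickup(E)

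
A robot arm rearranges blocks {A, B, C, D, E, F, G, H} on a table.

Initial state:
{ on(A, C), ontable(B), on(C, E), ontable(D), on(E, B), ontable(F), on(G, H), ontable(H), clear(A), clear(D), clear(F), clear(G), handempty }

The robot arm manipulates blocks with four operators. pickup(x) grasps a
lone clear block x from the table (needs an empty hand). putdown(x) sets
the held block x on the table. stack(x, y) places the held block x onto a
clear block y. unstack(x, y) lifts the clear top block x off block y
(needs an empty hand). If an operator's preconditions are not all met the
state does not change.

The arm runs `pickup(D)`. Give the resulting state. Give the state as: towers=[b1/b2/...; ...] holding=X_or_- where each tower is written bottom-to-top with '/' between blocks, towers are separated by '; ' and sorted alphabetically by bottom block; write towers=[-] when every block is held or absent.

before: towers=[B/E/C/A; D; F; H/G] holding=-
pre[pickup(D)]: clear(D) ✓, ontable(D) ✓, handempty ✓
all met → apply pickup(D)
after:  towers=[B/E/C/A; F; H/G] holding=D

towers=[B/E/C/A; F; H/G] holding=D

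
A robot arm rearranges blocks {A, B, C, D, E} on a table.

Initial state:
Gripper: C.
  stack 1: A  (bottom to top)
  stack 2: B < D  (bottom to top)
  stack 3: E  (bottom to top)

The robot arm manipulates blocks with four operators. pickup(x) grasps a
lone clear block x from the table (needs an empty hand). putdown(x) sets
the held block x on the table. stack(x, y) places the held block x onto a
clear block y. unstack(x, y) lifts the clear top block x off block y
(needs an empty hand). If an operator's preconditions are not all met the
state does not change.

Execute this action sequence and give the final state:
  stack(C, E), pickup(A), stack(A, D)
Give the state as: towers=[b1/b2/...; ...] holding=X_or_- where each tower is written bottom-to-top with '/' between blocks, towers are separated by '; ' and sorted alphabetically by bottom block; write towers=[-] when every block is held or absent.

towers=[B/D/A; E/C] holding=-

step 1 (stack(C, E)): towers=[A; B/D; E/C] holding=-
step 2 (pickup(A)): towers=[B/D; E/C] holding=A
step 3 (stack(A, D)): towers=[B/D/A; E/C] holding=-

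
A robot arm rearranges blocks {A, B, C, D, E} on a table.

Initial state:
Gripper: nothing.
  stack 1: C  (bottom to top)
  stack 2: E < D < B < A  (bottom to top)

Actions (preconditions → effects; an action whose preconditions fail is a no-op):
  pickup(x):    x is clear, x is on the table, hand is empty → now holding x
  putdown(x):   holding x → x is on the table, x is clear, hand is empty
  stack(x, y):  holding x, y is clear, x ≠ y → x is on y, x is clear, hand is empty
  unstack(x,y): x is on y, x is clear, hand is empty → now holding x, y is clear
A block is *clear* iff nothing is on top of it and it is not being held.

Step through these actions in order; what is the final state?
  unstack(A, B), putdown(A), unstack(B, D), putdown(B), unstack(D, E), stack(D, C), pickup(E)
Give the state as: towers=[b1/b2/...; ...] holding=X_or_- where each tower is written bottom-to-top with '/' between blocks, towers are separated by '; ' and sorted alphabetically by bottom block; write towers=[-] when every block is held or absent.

towers=[A; B; C/D] holding=E

step 1 (unstack(A, B)): towers=[C; E/D/B] holding=A
step 2 (putdown(A)): towers=[A; C; E/D/B] holding=-
step 3 (unstack(B, D)): towers=[A; C; E/D] holding=B
step 4 (putdown(B)): towers=[A; B; C; E/D] holding=-
step 5 (unstack(D, E)): towers=[A; B; C; E] holding=D
step 6 (stack(D, C)): towers=[A; B; C/D; E] holding=-
step 7 (pickup(E)): towers=[A; B; C/D] holding=E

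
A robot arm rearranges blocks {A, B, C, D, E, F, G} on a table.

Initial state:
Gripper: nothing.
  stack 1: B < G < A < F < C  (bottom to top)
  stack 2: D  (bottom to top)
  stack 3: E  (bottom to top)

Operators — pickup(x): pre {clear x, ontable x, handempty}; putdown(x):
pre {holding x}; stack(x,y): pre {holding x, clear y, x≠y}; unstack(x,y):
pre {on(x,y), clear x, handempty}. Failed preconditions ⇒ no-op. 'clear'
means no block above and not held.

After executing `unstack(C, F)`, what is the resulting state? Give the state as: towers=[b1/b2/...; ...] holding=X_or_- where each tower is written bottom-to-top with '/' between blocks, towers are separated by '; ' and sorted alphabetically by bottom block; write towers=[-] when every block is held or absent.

towers=[B/G/A/F; D; E] holding=C

before: towers=[B/G/A/F/C; D; E] holding=-
pre[unstack(C, F)]: on(C,F) ✓, clear(C) ✓, handempty ✓
all met → apply unstack(C, F)
after:  towers=[B/G/A/F; D; E] holding=C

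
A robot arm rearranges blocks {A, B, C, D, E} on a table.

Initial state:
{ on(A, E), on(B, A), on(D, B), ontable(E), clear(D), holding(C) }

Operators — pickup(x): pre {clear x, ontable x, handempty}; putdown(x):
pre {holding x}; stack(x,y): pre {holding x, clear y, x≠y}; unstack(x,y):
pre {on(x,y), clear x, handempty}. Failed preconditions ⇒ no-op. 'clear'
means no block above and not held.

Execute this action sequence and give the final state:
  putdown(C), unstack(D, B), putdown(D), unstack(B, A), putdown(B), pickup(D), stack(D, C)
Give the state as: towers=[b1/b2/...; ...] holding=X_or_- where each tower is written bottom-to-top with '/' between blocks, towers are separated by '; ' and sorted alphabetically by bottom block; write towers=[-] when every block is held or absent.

towers=[B; C/D; E/A] holding=-

step 1 (putdown(C)): towers=[C; E/A/B/D] holding=-
step 2 (unstack(D, B)): towers=[C; E/A/B] holding=D
step 3 (putdown(D)): towers=[C; D; E/A/B] holding=-
step 4 (unstack(B, A)): towers=[C; D; E/A] holding=B
step 5 (putdown(B)): towers=[B; C; D; E/A] holding=-
step 6 (pickup(D)): towers=[B; C; E/A] holding=D
step 7 (stack(D, C)): towers=[B; C/D; E/A] holding=-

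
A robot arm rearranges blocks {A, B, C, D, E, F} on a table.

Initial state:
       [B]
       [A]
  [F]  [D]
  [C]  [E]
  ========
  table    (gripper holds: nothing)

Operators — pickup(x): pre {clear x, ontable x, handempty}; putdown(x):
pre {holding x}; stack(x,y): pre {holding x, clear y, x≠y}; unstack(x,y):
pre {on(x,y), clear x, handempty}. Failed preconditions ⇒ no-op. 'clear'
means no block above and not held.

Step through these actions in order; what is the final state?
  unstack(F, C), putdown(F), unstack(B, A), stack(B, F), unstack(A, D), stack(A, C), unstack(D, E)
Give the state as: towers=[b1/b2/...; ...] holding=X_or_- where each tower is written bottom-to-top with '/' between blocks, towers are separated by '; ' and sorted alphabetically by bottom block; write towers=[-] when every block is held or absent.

towers=[C/A; E; F/B] holding=D

step 1 (unstack(F, C)): towers=[C; E/D/A/B] holding=F
step 2 (putdown(F)): towers=[C; E/D/A/B; F] holding=-
step 3 (unstack(B, A)): towers=[C; E/D/A; F] holding=B
step 4 (stack(B, F)): towers=[C; E/D/A; F/B] holding=-
step 5 (unstack(A, D)): towers=[C; E/D; F/B] holding=A
step 6 (stack(A, C)): towers=[C/A; E/D; F/B] holding=-
step 7 (unstack(D, E)): towers=[C/A; E; F/B] holding=D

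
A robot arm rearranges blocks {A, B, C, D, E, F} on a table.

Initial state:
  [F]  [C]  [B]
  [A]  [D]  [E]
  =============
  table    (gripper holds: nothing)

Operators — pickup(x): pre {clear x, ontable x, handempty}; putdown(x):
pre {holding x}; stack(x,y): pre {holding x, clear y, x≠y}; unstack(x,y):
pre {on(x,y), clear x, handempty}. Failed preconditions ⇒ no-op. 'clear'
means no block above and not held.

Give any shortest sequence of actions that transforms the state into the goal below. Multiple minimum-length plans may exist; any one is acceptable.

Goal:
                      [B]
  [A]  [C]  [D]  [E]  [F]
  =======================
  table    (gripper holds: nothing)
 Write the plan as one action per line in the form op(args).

unstack(F, A)
putdown(F)
unstack(B, E)
stack(B, F)
unstack(C, D)
putdown(C)

step 1 (unstack(F, A)): towers=[A; D/C; E/B] holding=F
step 2 (putdown(F)): towers=[A; D/C; E/B; F] holding=-
step 3 (unstack(B, E)): towers=[A; D/C; E; F] holding=B
step 4 (stack(B, F)): towers=[A; D/C; E; F/B] holding=-
step 5 (unstack(C, D)): towers=[A; D; E; F/B] holding=C
step 6 (putdown(C)): towers=[A; C; D; E; F/B] holding=-
goal check: towers=[A; C; D; E; F/B] holding=- — reached (length 6, optimal by BFS)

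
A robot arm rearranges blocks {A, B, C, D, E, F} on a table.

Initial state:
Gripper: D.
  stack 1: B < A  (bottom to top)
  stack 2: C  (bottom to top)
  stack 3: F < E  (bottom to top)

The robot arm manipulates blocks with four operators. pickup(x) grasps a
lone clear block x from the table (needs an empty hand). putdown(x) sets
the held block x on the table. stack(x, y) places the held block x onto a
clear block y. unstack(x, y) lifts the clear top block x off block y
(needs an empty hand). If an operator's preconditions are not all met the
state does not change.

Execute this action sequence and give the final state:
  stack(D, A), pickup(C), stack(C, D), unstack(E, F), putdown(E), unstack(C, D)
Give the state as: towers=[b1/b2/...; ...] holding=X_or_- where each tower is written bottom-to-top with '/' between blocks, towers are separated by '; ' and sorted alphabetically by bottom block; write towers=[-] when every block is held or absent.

towers=[B/A/D; E; F] holding=C

step 1 (stack(D, A)): towers=[B/A/D; C; F/E] holding=-
step 2 (pickup(C)): towers=[B/A/D; F/E] holding=C
step 3 (stack(C, D)): towers=[B/A/D/C; F/E] holding=-
step 4 (unstack(E, F)): towers=[B/A/D/C; F] holding=E
step 5 (putdown(E)): towers=[B/A/D/C; E; F] holding=-
step 6 (unstack(C, D)): towers=[B/A/D; E; F] holding=C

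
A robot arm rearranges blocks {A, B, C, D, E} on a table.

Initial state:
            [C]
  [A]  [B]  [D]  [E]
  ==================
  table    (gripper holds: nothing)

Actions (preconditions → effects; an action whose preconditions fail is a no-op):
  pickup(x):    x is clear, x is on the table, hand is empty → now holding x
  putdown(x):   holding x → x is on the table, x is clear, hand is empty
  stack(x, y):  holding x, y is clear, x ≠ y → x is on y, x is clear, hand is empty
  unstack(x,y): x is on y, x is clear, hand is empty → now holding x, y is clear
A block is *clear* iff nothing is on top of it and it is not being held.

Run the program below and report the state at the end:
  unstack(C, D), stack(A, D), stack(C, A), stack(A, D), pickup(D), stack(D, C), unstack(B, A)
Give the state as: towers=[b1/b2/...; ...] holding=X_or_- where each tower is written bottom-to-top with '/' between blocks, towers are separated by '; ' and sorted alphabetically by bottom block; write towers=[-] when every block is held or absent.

step 1 (unstack(C, D)): towers=[A; B; D; E] holding=C
step 2 (stack(A, D)) [no-op]: towers=[A; B; D; E] holding=C
step 3 (stack(C, A)): towers=[A/C; B; D; E] holding=-
step 4 (stack(A, D)) [no-op]: towers=[A/C; B; D; E] holding=-
step 5 (pickup(D)): towers=[A/C; B; E] holding=D
step 6 (stack(D, C)): towers=[A/C/D; B; E] holding=-
step 7 (unstack(B, A)) [no-op]: towers=[A/C/D; B; E] holding=-

towers=[A/C/D; B; E] holding=-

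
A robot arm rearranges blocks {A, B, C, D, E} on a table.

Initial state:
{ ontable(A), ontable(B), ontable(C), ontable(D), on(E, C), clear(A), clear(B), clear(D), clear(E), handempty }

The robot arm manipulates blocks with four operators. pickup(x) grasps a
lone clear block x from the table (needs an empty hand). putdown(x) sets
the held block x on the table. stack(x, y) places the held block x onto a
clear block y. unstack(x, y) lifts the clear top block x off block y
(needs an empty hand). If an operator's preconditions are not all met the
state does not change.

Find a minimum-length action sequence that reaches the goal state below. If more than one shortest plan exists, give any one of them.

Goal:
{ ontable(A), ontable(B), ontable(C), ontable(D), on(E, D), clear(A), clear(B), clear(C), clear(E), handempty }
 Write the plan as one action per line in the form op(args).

step 1 (unstack(E, C)): towers=[A; B; C; D] holding=E
step 2 (stack(E, D)): towers=[A; B; C; D/E] holding=-
goal check: towers=[A; B; C; D/E] holding=- — reached (length 2, optimal by BFS)

unstack(E, C)
stack(E, D)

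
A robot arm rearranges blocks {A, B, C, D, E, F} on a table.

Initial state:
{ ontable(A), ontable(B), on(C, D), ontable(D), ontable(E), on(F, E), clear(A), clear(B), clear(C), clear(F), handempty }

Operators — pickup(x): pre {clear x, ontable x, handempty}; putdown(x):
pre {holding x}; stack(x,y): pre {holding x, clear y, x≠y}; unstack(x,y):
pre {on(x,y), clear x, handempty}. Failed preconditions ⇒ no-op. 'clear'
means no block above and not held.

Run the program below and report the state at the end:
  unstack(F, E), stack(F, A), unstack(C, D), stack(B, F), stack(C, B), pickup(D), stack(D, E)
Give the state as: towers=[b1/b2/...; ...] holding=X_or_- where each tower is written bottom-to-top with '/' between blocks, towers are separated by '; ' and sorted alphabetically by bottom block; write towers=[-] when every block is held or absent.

towers=[A/F; B/C; E/D] holding=-

step 1 (unstack(F, E)): towers=[A; B; D/C; E] holding=F
step 2 (stack(F, A)): towers=[A/F; B; D/C; E] holding=-
step 3 (unstack(C, D)): towers=[A/F; B; D; E] holding=C
step 4 (stack(B, F)) [no-op]: towers=[A/F; B; D; E] holding=C
step 5 (stack(C, B)): towers=[A/F; B/C; D; E] holding=-
step 6 (pickup(D)): towers=[A/F; B/C; E] holding=D
step 7 (stack(D, E)): towers=[A/F; B/C; E/D] holding=-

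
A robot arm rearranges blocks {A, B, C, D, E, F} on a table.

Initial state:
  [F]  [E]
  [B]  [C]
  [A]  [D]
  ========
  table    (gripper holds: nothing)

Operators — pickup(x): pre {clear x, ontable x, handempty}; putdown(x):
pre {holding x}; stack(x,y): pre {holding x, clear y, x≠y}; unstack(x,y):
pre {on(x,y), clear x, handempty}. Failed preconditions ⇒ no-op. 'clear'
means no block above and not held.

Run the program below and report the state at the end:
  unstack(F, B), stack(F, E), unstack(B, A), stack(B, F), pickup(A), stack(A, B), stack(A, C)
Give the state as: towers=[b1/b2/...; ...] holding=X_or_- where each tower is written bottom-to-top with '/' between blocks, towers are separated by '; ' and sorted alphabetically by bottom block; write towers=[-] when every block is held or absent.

towers=[D/C/E/F/B/A] holding=-

step 1 (unstack(F, B)): towers=[A/B; D/C/E] holding=F
step 2 (stack(F, E)): towers=[A/B; D/C/E/F] holding=-
step 3 (unstack(B, A)): towers=[A; D/C/E/F] holding=B
step 4 (stack(B, F)): towers=[A; D/C/E/F/B] holding=-
step 5 (pickup(A)): towers=[D/C/E/F/B] holding=A
step 6 (stack(A, B)): towers=[D/C/E/F/B/A] holding=-
step 7 (stack(A, C)) [no-op]: towers=[D/C/E/F/B/A] holding=-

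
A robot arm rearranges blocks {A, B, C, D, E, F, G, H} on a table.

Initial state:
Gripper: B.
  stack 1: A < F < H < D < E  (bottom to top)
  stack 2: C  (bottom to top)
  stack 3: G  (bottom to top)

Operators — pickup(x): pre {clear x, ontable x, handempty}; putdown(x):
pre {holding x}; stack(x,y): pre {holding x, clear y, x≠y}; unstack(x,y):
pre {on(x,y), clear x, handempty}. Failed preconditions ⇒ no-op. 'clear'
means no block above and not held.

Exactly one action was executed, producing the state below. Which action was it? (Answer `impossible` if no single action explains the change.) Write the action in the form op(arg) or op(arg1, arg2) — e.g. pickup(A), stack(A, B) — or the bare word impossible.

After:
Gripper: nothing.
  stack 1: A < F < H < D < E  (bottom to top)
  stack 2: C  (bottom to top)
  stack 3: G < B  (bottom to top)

target: towers=[A/F/H/D/E; C; G/B] holding=-
        putdown(B) → towers=[A/F/H/D/E; B; C; G] holding=-
       stack(B, G) → towers=[A/F/H/D/E; C; G/B] holding=-  ← match
       stack(B, E) → towers=[A/F/H/D/E/B; C; G] holding=-
       stack(B, C) → towers=[A/F/H/D/E; C/B; G] holding=-

stack(B, G)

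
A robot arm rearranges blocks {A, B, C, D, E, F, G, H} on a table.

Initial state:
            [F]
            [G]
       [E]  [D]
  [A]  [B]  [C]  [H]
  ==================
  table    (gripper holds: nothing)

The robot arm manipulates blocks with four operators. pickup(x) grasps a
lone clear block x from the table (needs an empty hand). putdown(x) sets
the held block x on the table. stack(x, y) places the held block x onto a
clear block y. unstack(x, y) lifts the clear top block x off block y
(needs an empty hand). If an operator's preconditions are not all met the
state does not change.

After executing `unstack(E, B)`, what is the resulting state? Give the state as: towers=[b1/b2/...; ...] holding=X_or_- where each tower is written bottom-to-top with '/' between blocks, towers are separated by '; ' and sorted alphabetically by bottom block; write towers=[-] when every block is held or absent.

before: towers=[A; B/E; C/D/G/F; H] holding=-
pre[unstack(E, B)]: on(E,B) yes, clear(E) yes, handempty yes
all met → apply unstack(E, B)
after:  towers=[A; B; C/D/G/F; H] holding=E

towers=[A; B; C/D/G/F; H] holding=E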